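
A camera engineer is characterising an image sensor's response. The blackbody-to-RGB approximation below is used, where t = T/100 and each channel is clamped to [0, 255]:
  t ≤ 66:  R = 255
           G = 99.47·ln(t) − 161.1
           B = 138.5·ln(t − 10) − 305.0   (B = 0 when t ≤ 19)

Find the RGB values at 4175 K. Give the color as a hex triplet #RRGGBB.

#FFD2AE

t = 4175/100 = 41.75; the t ≤ 66 branch applies.
R = 255 by definition for t ≤ 66.
G = 99.47·ln 41.75 − 161.1 = 99.47·3.7317 − 161.1 = 210.092.
B = 138.5·ln(41.75 − 10) − 305.0 = 138.5·ln 31.75 − 305.0 = 138.5·3.4579 − 305.0 = 173.918.
Rounded: (255, 210, 174).
In hex: #FFD2AE.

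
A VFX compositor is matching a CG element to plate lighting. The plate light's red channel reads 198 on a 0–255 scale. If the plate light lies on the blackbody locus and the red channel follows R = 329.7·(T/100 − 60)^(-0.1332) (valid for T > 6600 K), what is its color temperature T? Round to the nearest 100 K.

10600 K

(t − 60)^(-0.1332) = 198/329.7 = 0.60055.
t − 60 = 0.60055^(1/-0.1332) = 0.60055^(-7.508) = 45.980, so t = 105.980.
T = 100·t = 10598 K → 10600 K to the nearest 100 K.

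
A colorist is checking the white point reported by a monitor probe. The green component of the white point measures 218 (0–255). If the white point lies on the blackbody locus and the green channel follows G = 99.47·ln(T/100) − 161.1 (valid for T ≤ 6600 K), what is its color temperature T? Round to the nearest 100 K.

4500 K

ln t = (218 + 161.1) / 99.47 = 3.8112.
t = e^3.8112 = 45.205.
T = 100·t = 4520 K → 4500 K to the nearest 100 K.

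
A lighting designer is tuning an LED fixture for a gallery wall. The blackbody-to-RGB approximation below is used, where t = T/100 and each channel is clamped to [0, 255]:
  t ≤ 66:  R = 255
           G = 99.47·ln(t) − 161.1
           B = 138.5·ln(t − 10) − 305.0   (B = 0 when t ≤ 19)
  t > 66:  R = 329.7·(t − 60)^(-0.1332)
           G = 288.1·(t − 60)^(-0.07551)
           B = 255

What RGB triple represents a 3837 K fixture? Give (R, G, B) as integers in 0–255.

t = 3837/100 = 38.37; the t ≤ 66 branch applies.
R = 255 by definition for t ≤ 66.
G = 99.47·ln 38.37 − 161.1 = 99.47·3.6473 − 161.1 = 201.695.
B = 138.5·ln(38.37 − 10) − 305.0 = 138.5·ln 28.37 − 305.0 = 138.5·3.3453 − 305.0 = 158.329.
Rounded: (255, 202, 158).

(255, 202, 158)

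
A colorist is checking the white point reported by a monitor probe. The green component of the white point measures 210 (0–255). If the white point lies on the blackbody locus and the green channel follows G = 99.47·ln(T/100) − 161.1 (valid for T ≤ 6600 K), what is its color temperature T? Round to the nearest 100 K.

ln t = (210 + 161.1) / 99.47 = 3.7308.
t = e^3.7308 = 41.711.
T = 100·t = 4171 K → 4200 K to the nearest 100 K.

4200 K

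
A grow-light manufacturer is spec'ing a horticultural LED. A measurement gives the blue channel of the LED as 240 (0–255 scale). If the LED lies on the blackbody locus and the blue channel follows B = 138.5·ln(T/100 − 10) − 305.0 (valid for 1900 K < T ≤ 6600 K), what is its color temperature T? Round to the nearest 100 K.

6100 K

ln(t − 10) = (240 + 305.0) / 138.5 = 3.9350.
t − 10 = e^3.9350 = 51.163, so t = 61.163.
T = 100·t = 6116 K → 6100 K to the nearest 100 K.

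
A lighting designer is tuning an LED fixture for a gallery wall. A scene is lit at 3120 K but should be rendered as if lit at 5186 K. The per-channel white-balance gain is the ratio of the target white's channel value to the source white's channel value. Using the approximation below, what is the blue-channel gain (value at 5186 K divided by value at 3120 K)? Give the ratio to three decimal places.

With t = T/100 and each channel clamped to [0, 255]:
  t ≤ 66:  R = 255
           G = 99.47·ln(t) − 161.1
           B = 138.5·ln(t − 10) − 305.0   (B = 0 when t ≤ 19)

1.799

At 3120 K (t = 31.2):
  B = 138.5·ln(31.2 − 10) − 305.0 = 138.5·ln 21.2 − 305.0 = 138.5·3.0540 − 305.0 = 117.979.
At 5186 K (t = 51.86):
  B = 138.5·ln(51.86 − 10) − 305.0 = 138.5·ln 41.86 − 305.0 = 138.5·3.7343 − 305.0 = 212.205.
Gain = 212.205 / 117.979 = 1.7987 → 1.799.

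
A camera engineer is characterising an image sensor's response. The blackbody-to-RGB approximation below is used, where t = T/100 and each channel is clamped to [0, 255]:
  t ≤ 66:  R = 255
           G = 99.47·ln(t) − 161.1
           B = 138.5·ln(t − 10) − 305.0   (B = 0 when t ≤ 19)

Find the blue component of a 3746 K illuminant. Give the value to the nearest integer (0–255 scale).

154

t = 3746/100 = 37.46; the t ≤ 66 branch applies.
B = 138.5·ln(37.46 − 10) − 305.0 = 138.5·ln 27.46 − 305.0 = 138.5·3.3127 − 305.0 = 153.813.
Rounded: 154.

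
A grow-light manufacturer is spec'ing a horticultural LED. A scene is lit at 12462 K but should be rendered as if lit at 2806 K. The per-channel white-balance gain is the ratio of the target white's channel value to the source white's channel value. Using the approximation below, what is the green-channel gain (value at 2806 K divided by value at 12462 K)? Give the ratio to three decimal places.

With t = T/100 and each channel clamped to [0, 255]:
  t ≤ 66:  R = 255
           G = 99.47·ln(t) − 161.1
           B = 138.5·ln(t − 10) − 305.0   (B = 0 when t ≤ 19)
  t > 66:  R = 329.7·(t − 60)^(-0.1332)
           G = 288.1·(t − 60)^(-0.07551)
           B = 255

At 12462 K (t = 124.62):
  G = 288.1·(124.62 − 60)^(-0.07551) = 288.1·64.62^(-0.07551) = 288.1·0.72996 = 210.302.
At 2806 K (t = 28.06):
  G = 99.47·ln 28.06 − 161.1 = 99.47·3.3343 − 161.1 = 170.567.
Gain = 170.567 / 210.302 = 0.8111 → 0.811.

0.811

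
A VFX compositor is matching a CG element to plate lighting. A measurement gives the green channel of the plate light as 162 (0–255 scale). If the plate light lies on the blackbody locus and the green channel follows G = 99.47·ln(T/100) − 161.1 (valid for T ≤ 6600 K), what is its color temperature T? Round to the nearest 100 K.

2600 K

ln t = (162 + 161.1) / 99.47 = 3.2482.
t = e^3.2482 = 25.744.
T = 100·t = 2574 K → 2600 K to the nearest 100 K.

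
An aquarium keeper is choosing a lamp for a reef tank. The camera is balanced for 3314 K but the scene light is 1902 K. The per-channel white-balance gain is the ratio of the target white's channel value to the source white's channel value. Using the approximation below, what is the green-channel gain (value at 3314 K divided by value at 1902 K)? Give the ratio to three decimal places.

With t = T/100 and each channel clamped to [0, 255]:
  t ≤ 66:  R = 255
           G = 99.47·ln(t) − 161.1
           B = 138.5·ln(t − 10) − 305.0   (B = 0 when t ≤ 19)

At 1902 K (t = 19.02):
  G = 99.47·ln 19.02 − 161.1 = 99.47·2.9455 − 161.1 = 131.888.
At 3314 K (t = 33.14):
  G = 99.47·ln 33.14 − 161.1 = 99.47·3.5007 − 161.1 = 187.119.
Gain = 187.119 / 131.888 = 1.4188 → 1.419.

1.419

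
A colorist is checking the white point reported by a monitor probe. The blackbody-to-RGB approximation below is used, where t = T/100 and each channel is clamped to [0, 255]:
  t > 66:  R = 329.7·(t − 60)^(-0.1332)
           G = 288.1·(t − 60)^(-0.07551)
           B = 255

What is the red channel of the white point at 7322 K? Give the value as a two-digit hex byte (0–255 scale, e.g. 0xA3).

0xEA

t = 7322/100 = 73.22; the t > 66 branch applies.
R = 329.7·(73.22 − 60)^(-0.1332) = 329.7·13.22^(-0.1332) = 329.7·0.70901 = 233.760.
Rounded: 234; in hex, 0xEA.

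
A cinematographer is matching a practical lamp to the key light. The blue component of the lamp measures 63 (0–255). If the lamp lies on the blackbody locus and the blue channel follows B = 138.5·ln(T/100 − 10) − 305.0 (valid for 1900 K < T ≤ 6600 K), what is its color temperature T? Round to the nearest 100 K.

ln(t − 10) = (63 + 305.0) / 138.5 = 2.6570.
t − 10 = e^2.6570 = 14.254, so t = 24.254.
T = 100·t = 2425 K → 2400 K to the nearest 100 K.

2400 K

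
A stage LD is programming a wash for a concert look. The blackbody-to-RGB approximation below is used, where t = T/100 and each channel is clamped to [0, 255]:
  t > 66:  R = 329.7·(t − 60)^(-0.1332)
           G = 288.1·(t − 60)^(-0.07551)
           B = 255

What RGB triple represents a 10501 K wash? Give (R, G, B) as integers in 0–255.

(199, 216, 255)

t = 10501/100 = 105.01; the t > 66 branch applies.
R = 329.7·(105.01 − 60)^(-0.1332) = 329.7·45.01^(-0.1332) = 329.7·0.60225 = 198.563.
G = 288.1·(105.01 − 60)^(-0.07551) = 288.1·45.01^(-0.07551) = 288.1·0.75017 = 216.123.
B = 255 by definition for t > 66.
Rounded: (199, 216, 255).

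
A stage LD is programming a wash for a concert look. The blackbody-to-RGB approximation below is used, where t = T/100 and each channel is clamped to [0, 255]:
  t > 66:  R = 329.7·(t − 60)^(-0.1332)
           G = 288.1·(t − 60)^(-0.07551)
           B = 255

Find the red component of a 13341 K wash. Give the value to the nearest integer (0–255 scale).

186

t = 13341/100 = 133.41; the t > 66 branch applies.
R = 329.7·(133.41 − 60)^(-0.1332) = 329.7·73.41^(-0.1332) = 329.7·0.56426 = 186.037.
Rounded: 186.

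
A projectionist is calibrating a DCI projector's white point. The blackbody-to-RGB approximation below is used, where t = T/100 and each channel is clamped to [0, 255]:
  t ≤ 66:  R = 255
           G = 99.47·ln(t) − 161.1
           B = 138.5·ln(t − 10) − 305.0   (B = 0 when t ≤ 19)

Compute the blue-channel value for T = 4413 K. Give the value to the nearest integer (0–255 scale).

184

t = 4413/100 = 44.13; the t ≤ 66 branch applies.
B = 138.5·ln(44.13 − 10) − 305.0 = 138.5·ln 34.13 − 305.0 = 138.5·3.5302 − 305.0 = 183.929.
Rounded: 184.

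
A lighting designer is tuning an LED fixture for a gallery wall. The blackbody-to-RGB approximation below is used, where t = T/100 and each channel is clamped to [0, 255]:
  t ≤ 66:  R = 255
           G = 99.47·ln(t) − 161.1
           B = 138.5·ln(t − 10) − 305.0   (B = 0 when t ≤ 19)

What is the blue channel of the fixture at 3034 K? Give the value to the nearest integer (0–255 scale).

112

t = 3034/100 = 30.34; the t ≤ 66 branch applies.
B = 138.5·ln(30.34 − 10) − 305.0 = 138.5·ln 20.34 − 305.0 = 138.5·3.0126 − 305.0 = 112.244.
Rounded: 112.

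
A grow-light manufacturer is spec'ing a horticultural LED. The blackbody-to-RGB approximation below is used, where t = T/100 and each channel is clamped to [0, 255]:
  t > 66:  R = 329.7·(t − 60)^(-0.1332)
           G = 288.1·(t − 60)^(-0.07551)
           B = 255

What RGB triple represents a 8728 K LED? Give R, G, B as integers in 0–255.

R=212, G=224, B=255

t = 8728/100 = 87.28; the t > 66 branch applies.
R = 329.7·(87.28 − 60)^(-0.1332) = 329.7·27.28^(-0.1332) = 329.7·0.64379 = 212.258.
G = 288.1·(87.28 − 60)^(-0.07551) = 288.1·27.28^(-0.07551) = 288.1·0.77908 = 224.452.
B = 255 by definition for t > 66.
Rounded: (212, 224, 255).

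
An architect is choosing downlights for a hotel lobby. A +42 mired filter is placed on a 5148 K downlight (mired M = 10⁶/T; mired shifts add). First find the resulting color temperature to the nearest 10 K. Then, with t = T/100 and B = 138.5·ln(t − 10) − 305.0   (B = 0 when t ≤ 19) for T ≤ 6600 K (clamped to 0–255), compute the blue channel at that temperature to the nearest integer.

176

M_in = 10⁶/5148 = 194.25; M_out = 194.25 + (+42) = 236.25.
T_out = 10⁶/236.25 = 4232.8 K → 4230 K; t = 42.3.
B = 138.5·ln(42.3 − 10) − 305.0 = 138.5·ln 32.3 − 305.0 = 138.5·3.4751 − 305.0 = 176.297.
Rounded: 176.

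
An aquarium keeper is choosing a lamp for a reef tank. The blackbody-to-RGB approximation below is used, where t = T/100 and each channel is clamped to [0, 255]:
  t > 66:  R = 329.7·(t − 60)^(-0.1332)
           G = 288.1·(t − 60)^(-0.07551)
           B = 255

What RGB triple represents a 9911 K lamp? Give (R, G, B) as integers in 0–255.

(202, 218, 255)

t = 9911/100 = 99.11; the t > 66 branch applies.
R = 329.7·(99.11 − 60)^(-0.1332) = 329.7·39.11^(-0.1332) = 329.7·0.61363 = 202.314.
G = 288.1·(99.11 − 60)^(-0.07551) = 288.1·39.11^(-0.07551) = 288.1·0.75817 = 218.429.
B = 255 by definition for t > 66.
Rounded: (202, 218, 255).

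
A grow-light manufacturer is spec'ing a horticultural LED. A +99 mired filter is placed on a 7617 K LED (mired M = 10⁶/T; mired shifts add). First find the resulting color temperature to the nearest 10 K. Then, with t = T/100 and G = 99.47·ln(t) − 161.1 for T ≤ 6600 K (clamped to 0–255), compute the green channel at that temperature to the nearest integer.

214

M_in = 10⁶/7617 = 131.29; M_out = 131.29 + (+99) = 230.29.
T_out = 10⁶/230.29 = 4342.4 K → 4340 K; t = 43.4.
G = 99.47·ln 43.4 − 161.1 = 99.47·3.7705 − 161.1 = 213.948.
Rounded: 214.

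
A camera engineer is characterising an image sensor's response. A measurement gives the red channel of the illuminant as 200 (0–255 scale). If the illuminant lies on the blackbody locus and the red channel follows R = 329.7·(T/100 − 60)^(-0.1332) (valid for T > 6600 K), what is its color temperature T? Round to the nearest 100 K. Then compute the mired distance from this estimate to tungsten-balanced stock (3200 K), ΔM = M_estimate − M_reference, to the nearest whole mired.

(t − 60)^(-0.1332) = 200/329.7 = 0.60661.
t − 60 = 0.60661^(1/-0.1332) = 0.60661^(-7.508) = 42.638, so t = 102.638.
T = 100·t = 10264 K → 10300 K to the nearest 100 K.
M_estimate = 10⁶/10300 = 97.09; M_reference = 10⁶/3200 = 312.50.
ΔM = 97.09 − 312.50 = -215.41 → -215 mireds.

-215 mireds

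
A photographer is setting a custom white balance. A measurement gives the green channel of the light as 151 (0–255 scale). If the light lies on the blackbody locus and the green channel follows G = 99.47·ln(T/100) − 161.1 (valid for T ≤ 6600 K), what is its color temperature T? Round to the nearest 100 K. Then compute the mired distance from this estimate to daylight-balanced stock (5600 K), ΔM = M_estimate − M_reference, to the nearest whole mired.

+256 mireds

ln t = (151 + 161.1) / 99.47 = 3.1376.
t = e^3.1376 = 23.049.
T = 100·t = 2305 K → 2300 K to the nearest 100 K.
M_estimate = 10⁶/2300 = 434.78; M_reference = 10⁶/5600 = 178.57.
ΔM = 434.78 − 178.57 = 256.21 → +256 mireds.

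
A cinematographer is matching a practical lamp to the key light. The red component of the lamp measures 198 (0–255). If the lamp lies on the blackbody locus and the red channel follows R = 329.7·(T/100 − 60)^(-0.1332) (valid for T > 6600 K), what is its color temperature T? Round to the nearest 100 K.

10600 K

(t − 60)^(-0.1332) = 198/329.7 = 0.60055.
t − 60 = 0.60055^(1/-0.1332) = 0.60055^(-7.508) = 45.980, so t = 105.980.
T = 100·t = 10598 K → 10600 K to the nearest 100 K.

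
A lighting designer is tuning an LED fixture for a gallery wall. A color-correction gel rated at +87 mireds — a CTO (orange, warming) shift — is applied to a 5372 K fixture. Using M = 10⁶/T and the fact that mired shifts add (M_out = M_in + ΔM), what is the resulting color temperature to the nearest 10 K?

M_in = 10⁶/5372 = 186.15 mireds.
M_out = 186.15 + (+87) = 273.15 mireds.
T_out = 10⁶/273.15 = 3661.0 K → 3660 K.

3660 K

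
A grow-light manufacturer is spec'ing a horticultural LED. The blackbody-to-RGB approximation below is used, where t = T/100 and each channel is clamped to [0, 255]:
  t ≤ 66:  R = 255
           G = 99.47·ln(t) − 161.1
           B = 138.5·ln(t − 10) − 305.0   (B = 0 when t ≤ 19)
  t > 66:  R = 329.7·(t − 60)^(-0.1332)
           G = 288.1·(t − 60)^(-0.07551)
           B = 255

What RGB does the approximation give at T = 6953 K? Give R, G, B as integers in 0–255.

t = 6953/100 = 69.53; the t > 66 branch applies.
R = 329.7·(69.53 − 60)^(-0.1332) = 329.7·9.53^(-0.1332) = 329.7·0.74060 = 244.176.
G = 288.1·(69.53 − 60)^(-0.07551) = 288.1·9.53^(-0.07551) = 288.1·0.84347 = 243.003.
B = 255 by definition for t > 66.
Rounded: (244, 243, 255).

R=244, G=243, B=255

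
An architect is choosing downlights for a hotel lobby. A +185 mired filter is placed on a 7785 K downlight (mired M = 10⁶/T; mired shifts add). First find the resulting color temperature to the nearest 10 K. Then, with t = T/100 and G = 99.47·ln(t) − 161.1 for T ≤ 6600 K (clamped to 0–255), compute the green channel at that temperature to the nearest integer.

183

M_in = 10⁶/7785 = 128.45; M_out = 128.45 + (+185) = 313.45.
T_out = 10⁶/313.45 = 3190.3 K → 3190 K; t = 31.9.
G = 99.47·ln 31.9 − 161.1 = 99.47·3.4626 − 161.1 = 183.325.
Rounded: 183.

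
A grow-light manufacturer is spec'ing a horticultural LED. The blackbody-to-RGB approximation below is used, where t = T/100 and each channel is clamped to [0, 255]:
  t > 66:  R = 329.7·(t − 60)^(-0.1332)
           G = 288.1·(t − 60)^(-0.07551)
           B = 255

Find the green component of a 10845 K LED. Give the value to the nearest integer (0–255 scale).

t = 10845/100 = 108.45; the t > 66 branch applies.
G = 288.1·(108.45 − 60)^(-0.07551) = 288.1·48.45^(-0.07551) = 288.1·0.74601 = 214.925.
Rounded: 215.

215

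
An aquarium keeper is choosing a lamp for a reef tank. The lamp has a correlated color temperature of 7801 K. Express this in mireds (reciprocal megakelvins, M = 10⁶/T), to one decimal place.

M = 10⁶ / 7801 = 128.189 → 128.2 mireds.

128.2 mireds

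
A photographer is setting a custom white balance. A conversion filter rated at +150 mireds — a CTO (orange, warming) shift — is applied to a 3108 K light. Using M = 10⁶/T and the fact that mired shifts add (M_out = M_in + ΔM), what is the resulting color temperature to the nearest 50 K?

M_in = 10⁶/3108 = 321.75 mireds.
M_out = 321.75 + (+150) = 471.75 mireds.
T_out = 10⁶/471.75 = 2119.8 K → 2100 K.

2100 K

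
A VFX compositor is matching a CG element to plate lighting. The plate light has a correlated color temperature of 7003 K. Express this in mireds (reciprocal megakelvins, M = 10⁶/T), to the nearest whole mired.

M = 10⁶ / 7003 = 142.796 → 143 mireds.

143 mireds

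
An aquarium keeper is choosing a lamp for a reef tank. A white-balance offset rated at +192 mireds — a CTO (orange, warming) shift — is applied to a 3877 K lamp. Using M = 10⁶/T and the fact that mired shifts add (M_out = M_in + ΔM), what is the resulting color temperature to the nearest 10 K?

M_in = 10⁶/3877 = 257.93 mireds.
M_out = 257.93 + (+192) = 449.93 mireds.
T_out = 10⁶/449.93 = 2222.6 K → 2220 K.

2220 K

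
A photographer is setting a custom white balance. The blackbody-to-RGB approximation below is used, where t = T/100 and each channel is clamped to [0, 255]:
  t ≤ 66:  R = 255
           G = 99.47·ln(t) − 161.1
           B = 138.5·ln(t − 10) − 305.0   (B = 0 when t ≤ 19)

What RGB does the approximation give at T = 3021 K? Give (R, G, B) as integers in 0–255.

t = 3021/100 = 30.21; the t ≤ 66 branch applies.
R = 255 by definition for t ≤ 66.
G = 99.47·ln 30.21 − 161.1 = 99.47·3.4082 − 161.1 = 177.911.
B = 138.5·ln(30.21 − 10) − 305.0 = 138.5·ln 20.21 − 305.0 = 138.5·3.0062 − 305.0 = 111.356.
Rounded: (255, 178, 111).

(255, 178, 111)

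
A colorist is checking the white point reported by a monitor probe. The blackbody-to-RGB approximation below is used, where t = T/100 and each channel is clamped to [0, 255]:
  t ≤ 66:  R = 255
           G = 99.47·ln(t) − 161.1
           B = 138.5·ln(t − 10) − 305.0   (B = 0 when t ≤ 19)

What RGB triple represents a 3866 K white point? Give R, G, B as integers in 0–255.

t = 3866/100 = 38.66; the t ≤ 66 branch applies.
R = 255 by definition for t ≤ 66.
G = 99.47·ln 38.66 − 161.1 = 99.47·3.6548 − 161.1 = 202.444.
B = 138.5·ln(38.66 − 10) − 305.0 = 138.5·ln 28.66 − 305.0 = 138.5·3.3555 − 305.0 = 159.737.
Rounded: (255, 202, 160).

R=255, G=202, B=160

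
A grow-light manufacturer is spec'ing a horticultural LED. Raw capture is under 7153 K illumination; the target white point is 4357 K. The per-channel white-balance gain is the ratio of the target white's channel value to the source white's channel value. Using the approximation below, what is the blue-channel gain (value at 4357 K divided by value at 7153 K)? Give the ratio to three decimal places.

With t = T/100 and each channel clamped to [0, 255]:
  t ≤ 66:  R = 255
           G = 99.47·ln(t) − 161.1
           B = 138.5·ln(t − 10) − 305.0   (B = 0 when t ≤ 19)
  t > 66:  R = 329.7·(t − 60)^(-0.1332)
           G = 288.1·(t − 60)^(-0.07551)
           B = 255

At 7153 K (t = 71.53):
  B = 255 by definition for t > 66.
At 4357 K (t = 43.57):
  B = 138.5·ln(43.57 − 10) − 305.0 = 138.5·ln 33.57 − 305.0 = 138.5·3.5136 − 305.0 = 181.638.
Gain = 181.638 / 255.000 = 0.7123 → 0.712.

0.712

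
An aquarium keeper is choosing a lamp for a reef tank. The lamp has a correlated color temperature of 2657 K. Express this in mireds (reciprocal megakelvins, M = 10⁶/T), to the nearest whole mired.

M = 10⁶ / 2657 = 376.364 → 376 mireds.

376 mireds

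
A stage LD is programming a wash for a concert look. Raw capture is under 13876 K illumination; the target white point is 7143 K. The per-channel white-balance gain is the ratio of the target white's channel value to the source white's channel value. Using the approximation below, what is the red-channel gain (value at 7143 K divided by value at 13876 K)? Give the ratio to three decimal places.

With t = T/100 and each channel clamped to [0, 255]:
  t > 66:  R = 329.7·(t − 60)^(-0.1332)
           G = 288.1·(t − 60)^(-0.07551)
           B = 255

At 13876 K (t = 138.76):
  R = 329.7·(138.76 − 60)^(-0.1332) = 329.7·78.76^(-0.1332) = 329.7·0.55900 = 184.302.
At 7143 K (t = 71.43):
  R = 329.7·(71.43 − 60)^(-0.1332) = 329.7·11.43^(-0.1332) = 329.7·0.72288 = 238.335.
Gain = 238.335 / 184.302 = 1.2932 → 1.293.

1.293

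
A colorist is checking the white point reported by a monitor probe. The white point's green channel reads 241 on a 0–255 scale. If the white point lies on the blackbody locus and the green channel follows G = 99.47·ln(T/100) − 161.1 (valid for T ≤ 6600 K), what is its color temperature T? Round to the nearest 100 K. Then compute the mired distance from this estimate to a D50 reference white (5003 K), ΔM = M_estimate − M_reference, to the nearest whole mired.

-24 mireds

ln t = (241 + 161.1) / 99.47 = 4.0424.
t = e^4.0424 = 56.964.
T = 100·t = 5696 K → 5700 K to the nearest 100 K.
M_estimate = 10⁶/5700 = 175.44; M_reference = 10⁶/5003 = 199.88.
ΔM = 175.44 − 199.88 = -24.44 → -24 mireds.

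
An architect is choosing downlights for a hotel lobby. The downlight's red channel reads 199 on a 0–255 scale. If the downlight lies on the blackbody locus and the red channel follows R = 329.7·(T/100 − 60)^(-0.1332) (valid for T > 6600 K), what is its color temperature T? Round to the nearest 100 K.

10400 K

(t − 60)^(-0.1332) = 199/329.7 = 0.60358.
t − 60 = 0.60358^(1/-0.1332) = 0.60358^(-7.508) = 44.273, so t = 104.273.
T = 100·t = 10427 K → 10400 K to the nearest 100 K.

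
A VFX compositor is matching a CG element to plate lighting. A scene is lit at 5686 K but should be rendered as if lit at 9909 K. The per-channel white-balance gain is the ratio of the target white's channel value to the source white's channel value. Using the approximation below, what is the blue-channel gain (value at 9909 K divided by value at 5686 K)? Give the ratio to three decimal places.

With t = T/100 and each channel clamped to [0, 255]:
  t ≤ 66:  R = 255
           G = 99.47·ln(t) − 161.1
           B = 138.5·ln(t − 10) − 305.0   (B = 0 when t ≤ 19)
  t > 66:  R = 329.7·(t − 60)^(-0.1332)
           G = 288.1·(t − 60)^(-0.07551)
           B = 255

At 5686 K (t = 56.86):
  B = 138.5·ln(56.86 − 10) − 305.0 = 138.5·ln 46.86 − 305.0 = 138.5·3.8472 − 305.0 = 227.832.
At 9909 K (t = 99.09):
  B = 255 by definition for t > 66.
Gain = 255.000 / 227.832 = 1.1192 → 1.119.

1.119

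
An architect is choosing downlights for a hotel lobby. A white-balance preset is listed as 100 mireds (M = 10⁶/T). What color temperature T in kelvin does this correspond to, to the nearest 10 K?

10000 K

T = 10⁶ / 100 = 10000.00 K → 10000 K.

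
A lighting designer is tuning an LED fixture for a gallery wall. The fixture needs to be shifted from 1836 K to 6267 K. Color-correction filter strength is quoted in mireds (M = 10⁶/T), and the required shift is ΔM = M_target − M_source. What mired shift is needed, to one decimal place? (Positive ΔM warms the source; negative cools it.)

-385.1 mireds

M_source = 10⁶/1836 = 544.662; M_target = 10⁶/6267 = 159.566.
ΔM = 159.566 − 544.662 = -385.096 → -385.1 mireds, a cooling shift.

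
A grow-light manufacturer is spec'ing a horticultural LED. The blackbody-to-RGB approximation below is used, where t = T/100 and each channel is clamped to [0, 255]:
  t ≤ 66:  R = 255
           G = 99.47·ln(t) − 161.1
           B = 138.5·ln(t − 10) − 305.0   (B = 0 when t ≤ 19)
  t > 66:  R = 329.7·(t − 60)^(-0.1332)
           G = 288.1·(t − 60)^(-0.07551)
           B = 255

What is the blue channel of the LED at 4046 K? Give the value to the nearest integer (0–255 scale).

168

t = 4046/100 = 40.46; the t ≤ 66 branch applies.
B = 138.5·ln(40.46 − 10) − 305.0 = 138.5·ln 30.46 − 305.0 = 138.5·3.4164 − 305.0 = 168.173.
Rounded: 168.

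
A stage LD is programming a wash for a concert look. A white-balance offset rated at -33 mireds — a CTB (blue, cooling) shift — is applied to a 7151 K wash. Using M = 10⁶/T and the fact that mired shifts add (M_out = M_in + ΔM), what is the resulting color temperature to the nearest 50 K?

M_in = 10⁶/7151 = 139.84 mireds.
M_out = 139.84 + (-33) = 106.84 mireds.
T_out = 10⁶/106.84 = 9359.7 K → 9350 K.

9350 K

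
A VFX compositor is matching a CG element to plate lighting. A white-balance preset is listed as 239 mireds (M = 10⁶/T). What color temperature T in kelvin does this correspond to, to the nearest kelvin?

4184 K

T = 10⁶ / 239 = 4184.10 K → 4184 K.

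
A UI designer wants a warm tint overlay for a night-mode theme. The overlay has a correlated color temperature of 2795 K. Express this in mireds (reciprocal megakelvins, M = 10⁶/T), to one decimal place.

357.8 mireds

M = 10⁶ / 2795 = 357.782 → 357.8 mireds.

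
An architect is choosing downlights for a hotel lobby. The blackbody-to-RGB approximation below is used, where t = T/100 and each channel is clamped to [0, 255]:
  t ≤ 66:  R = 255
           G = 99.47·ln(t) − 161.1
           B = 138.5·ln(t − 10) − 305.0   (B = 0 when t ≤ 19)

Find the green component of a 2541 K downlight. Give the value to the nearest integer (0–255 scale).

t = 2541/100 = 25.41; the t ≤ 66 branch applies.
G = 99.47·ln 25.41 − 161.1 = 99.47·3.2351 − 161.1 = 160.700.
Rounded: 161.

161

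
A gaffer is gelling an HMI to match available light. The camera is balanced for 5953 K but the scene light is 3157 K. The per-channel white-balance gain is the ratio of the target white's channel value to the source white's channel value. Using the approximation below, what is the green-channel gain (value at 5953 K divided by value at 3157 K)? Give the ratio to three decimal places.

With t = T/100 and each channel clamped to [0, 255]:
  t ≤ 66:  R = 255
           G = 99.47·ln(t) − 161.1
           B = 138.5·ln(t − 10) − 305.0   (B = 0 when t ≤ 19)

At 3157 K (t = 31.57):
  G = 99.47·ln 31.57 − 161.1 = 99.47·3.4522 − 161.1 = 182.291.
At 5953 K (t = 59.53):
  G = 99.47·ln 59.53 − 161.1 = 99.47·4.0865 − 161.1 = 245.382.
Gain = 245.382 / 182.291 = 1.3461 → 1.346.

1.346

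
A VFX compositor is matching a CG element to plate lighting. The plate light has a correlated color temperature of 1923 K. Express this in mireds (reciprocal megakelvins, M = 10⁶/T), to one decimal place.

520.0 mireds

M = 10⁶ / 1923 = 520.021 → 520.0 mireds.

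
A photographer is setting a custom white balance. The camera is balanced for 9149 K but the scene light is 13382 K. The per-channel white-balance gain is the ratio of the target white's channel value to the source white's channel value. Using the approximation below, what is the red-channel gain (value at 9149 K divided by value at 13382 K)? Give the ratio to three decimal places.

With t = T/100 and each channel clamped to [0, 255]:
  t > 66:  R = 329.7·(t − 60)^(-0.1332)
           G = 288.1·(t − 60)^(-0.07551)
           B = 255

1.120

At 13382 K (t = 133.82):
  R = 329.7·(133.82 − 60)^(-0.1332) = 329.7·73.82^(-0.1332) = 329.7·0.56384 = 185.899.
At 9149 K (t = 91.49):
  R = 329.7·(91.49 − 60)^(-0.1332) = 329.7·31.49^(-0.1332) = 329.7·0.63160 = 208.239.
Gain = 208.239 / 185.899 = 1.1202 → 1.120.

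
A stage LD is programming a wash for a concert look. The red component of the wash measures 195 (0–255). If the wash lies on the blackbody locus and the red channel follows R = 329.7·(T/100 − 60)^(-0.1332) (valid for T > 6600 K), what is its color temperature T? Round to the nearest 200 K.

11200 K

(t − 60)^(-0.1332) = 195/329.7 = 0.59145.
t − 60 = 0.59145^(1/-0.1332) = 0.59145^(-7.508) = 51.564, so t = 111.564.
T = 100·t = 11156 K → 11200 K to the nearest 200 K.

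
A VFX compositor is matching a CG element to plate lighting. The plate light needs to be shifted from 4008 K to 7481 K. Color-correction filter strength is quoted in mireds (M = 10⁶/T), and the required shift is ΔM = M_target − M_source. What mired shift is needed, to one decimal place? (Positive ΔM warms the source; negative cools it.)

M_source = 10⁶/4008 = 249.501; M_target = 10⁶/7481 = 133.672.
ΔM = 133.672 − 249.501 = -115.829 → -115.8 mireds, a cooling shift.

-115.8 mireds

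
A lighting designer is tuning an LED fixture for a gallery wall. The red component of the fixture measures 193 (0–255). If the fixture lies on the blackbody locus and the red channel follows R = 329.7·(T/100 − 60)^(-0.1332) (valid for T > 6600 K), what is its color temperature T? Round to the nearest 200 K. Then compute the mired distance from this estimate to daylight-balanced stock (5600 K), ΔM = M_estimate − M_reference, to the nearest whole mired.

-92 mireds

(t − 60)^(-0.1332) = 193/329.7 = 0.58538.
t − 60 = 0.58538^(1/-0.1332) = 0.58538^(-7.508) = 55.713, so t = 115.713.
T = 100·t = 11571 K → 11600 K to the nearest 200 K.
M_estimate = 10⁶/11600 = 86.21; M_reference = 10⁶/5600 = 178.57.
ΔM = 86.21 − 178.57 = -92.36 → -92 mireds.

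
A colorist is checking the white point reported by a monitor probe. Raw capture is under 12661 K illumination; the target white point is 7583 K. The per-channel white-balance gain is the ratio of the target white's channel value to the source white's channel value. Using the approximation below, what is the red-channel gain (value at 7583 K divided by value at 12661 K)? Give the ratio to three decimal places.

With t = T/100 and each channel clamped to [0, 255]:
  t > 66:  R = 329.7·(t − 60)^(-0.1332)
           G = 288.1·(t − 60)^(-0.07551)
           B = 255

1.211

At 12661 K (t = 126.61):
  R = 329.7·(126.61 − 60)^(-0.1332) = 329.7·66.61^(-0.1332) = 329.7·0.57162 = 188.462.
At 7583 K (t = 75.83):
  R = 329.7·(75.83 − 60)^(-0.1332) = 329.7·15.83^(-0.1332) = 329.7·0.69220 = 228.217.
Gain = 228.217 / 188.462 = 1.2109 → 1.211.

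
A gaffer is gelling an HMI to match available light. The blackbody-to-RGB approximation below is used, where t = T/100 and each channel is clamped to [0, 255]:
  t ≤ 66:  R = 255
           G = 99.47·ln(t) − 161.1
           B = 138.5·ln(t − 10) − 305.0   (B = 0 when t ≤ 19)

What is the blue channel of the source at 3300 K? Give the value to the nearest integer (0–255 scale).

t = 3300/100 = 33; the t ≤ 66 branch applies.
B = 138.5·ln(33 − 10) − 305.0 = 138.5·ln 23 − 305.0 = 138.5·3.1355 − 305.0 = 129.266.
Rounded: 129.

129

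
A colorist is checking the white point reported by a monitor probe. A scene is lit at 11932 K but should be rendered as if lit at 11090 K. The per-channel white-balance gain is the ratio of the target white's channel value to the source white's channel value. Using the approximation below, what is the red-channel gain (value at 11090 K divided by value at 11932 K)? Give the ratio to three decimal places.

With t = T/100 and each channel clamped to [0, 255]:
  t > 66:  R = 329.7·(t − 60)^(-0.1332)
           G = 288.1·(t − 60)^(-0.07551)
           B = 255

At 11932 K (t = 119.32):
  R = 329.7·(119.32 − 60)^(-0.1332) = 329.7·59.32^(-0.1332) = 329.7·0.58051 = 191.394.
At 11090 K (t = 110.9):
  R = 329.7·(110.9 − 60)^(-0.1332) = 329.7·50.9^(-0.1332) = 329.7·0.59247 = 195.337.
Gain = 195.337 / 191.394 = 1.0206 → 1.021.

1.021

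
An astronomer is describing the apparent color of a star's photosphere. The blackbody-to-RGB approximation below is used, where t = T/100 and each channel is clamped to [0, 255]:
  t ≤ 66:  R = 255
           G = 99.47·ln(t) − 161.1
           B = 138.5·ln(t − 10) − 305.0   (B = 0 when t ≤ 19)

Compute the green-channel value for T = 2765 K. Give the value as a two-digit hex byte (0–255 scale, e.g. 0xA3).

0xA9

t = 2765/100 = 27.65; the t ≤ 66 branch applies.
G = 99.47·ln 27.65 − 161.1 = 99.47·3.3196 − 161.1 = 169.103.
Rounded: 169; in hex, 0xA9.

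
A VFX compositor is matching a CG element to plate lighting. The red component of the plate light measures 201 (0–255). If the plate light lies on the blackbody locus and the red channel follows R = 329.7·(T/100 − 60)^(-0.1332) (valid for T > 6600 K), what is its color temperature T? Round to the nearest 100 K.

(t − 60)^(-0.1332) = 201/329.7 = 0.60965.
t − 60 = 0.60965^(1/-0.1332) = 0.60965^(-7.508) = 41.071, so t = 101.071.
T = 100·t = 10107 K → 10100 K to the nearest 100 K.

10100 K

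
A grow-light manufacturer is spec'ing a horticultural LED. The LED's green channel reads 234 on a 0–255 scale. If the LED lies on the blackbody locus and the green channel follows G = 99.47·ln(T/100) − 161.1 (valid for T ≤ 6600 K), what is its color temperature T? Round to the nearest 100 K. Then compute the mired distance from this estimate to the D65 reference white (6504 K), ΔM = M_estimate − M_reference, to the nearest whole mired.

+35 mireds

ln t = (234 + 161.1) / 99.47 = 3.9721.
t = e^3.9721 = 53.093.
T = 100·t = 5309 K → 5300 K to the nearest 100 K.
M_estimate = 10⁶/5300 = 188.68; M_reference = 10⁶/6504 = 153.75.
ΔM = 188.68 − 153.75 = 34.93 → +35 mireds.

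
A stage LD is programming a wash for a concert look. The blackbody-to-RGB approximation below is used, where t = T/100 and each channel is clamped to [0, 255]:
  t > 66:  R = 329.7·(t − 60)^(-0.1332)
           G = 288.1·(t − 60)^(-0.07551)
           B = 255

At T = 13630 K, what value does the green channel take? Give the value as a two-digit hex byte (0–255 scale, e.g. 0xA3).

0xD0

t = 13630/100 = 136.3; the t > 66 branch applies.
G = 288.1·(136.3 − 60)^(-0.07551) = 288.1·76.3^(-0.07551) = 288.1·0.72086 = 207.680.
Rounded: 208; in hex, 0xD0.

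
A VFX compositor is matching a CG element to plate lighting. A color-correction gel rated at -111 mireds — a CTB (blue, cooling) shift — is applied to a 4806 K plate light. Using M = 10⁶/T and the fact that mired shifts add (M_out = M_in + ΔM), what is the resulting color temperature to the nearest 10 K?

M_in = 10⁶/4806 = 208.07 mireds.
M_out = 208.07 + (-111) = 97.07 mireds.
T_out = 10⁶/97.07 = 10301.5 K → 10300 K.

10300 K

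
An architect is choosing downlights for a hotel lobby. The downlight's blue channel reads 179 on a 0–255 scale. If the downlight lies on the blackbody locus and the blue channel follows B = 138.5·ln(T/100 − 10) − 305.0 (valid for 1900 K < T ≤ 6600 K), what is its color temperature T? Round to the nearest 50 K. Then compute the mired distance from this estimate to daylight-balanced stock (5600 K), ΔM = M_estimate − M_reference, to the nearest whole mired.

ln(t − 10) = (179 + 305.0) / 138.5 = 3.4946.
t − 10 = e^3.4946 = 32.937, so t = 42.937.
T = 100·t = 4294 K → 4300 K to the nearest 50 K.
M_estimate = 10⁶/4300 = 232.56; M_reference = 10⁶/5600 = 178.57.
ΔM = 232.56 − 178.57 = 53.99 → +54 mireds.

+54 mireds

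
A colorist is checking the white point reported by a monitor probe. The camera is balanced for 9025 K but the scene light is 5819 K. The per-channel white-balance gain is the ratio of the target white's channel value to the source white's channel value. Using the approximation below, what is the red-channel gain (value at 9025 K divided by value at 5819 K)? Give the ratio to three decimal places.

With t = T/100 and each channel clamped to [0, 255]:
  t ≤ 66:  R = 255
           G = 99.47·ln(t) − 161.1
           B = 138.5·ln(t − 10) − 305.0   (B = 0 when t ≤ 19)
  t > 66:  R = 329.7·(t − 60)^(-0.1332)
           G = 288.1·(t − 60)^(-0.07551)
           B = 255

At 5819 K (t = 58.19):
  R = 255 by definition for t ≤ 66.
At 9025 K (t = 90.25):
  R = 329.7·(90.25 − 60)^(-0.1332) = 329.7·30.25^(-0.1332) = 329.7·0.63499 = 209.356.
Gain = 209.356 / 255.000 = 0.8210 → 0.821.

0.821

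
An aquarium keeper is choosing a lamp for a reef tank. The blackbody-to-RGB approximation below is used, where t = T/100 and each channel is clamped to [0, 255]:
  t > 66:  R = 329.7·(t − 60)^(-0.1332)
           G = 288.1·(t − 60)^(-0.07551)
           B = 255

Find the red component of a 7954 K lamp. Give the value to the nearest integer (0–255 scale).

t = 7954/100 = 79.54; the t > 66 branch applies.
R = 329.7·(79.54 − 60)^(-0.1332) = 329.7·19.54^(-0.1332) = 329.7·0.67305 = 221.905.
Rounded: 222.

222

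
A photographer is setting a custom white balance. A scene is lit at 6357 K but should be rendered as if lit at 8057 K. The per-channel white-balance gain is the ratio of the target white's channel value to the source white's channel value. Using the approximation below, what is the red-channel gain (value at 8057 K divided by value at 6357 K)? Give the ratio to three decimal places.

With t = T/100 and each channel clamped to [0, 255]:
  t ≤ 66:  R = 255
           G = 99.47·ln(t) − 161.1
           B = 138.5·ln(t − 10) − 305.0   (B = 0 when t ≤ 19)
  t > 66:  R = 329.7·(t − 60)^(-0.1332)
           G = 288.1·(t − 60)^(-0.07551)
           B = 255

0.864

At 6357 K (t = 63.57):
  R = 255 by definition for t ≤ 66.
At 8057 K (t = 80.57):
  R = 329.7·(80.57 − 60)^(-0.1332) = 329.7·20.57^(-0.1332) = 329.7·0.66846 = 220.392.
Gain = 220.392 / 255.000 = 0.8643 → 0.864.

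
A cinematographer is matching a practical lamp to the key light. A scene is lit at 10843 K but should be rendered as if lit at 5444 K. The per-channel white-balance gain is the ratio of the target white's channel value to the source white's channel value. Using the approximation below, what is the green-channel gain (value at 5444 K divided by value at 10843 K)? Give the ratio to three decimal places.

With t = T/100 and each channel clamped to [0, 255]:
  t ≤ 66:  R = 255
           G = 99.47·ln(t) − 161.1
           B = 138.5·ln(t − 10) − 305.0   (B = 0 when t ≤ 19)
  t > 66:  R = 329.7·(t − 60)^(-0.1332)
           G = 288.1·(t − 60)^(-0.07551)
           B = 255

At 10843 K (t = 108.43):
  G = 288.1·(108.43 − 60)^(-0.07551) = 288.1·48.43^(-0.07551) = 288.1·0.74603 = 214.932.
At 5444 K (t = 54.44):
  G = 99.47·ln 54.44 − 161.1 = 99.47·3.9971 − 161.1 = 236.491.
Gain = 236.491 / 214.932 = 1.1003 → 1.100.

1.100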